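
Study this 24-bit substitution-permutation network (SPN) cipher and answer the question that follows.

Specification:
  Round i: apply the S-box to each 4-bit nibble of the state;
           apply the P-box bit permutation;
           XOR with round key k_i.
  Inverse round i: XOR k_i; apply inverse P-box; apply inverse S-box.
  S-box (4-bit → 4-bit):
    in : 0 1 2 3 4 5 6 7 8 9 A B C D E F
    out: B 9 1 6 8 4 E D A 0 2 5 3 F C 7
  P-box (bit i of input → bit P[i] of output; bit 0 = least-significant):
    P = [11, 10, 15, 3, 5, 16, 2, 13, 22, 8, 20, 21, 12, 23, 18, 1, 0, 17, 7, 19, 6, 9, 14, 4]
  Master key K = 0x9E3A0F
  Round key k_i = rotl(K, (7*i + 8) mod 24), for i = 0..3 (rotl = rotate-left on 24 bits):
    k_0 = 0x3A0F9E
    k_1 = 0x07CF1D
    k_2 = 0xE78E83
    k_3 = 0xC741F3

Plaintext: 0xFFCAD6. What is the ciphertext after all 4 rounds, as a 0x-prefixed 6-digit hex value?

0x3F8ACA

s_0 = plaintext = 0xFFCAD6
s_1 = Round(s_0, k_0) = 0xB9F873
s_2 = Round(s_1, k_1) = 0xA33A79
s_3 = Round(s_2, k_2) = 0x61AD27
s_4 = Round(s_3, k_3) = 0x3F8ACA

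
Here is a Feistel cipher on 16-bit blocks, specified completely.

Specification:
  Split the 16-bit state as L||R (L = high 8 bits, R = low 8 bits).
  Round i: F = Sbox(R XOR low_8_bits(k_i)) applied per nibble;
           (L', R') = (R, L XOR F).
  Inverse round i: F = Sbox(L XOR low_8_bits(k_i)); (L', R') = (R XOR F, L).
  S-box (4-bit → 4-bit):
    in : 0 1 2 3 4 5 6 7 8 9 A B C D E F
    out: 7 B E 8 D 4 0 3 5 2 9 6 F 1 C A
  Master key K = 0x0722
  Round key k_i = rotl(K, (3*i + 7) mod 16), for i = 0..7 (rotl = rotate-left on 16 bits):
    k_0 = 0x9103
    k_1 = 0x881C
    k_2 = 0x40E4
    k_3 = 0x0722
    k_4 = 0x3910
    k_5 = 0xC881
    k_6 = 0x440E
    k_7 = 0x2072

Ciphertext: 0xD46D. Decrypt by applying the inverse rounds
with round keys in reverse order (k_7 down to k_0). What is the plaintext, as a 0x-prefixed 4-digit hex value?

s_0 = ciphertext = 0xD46D
s_1 = InvRound(s_0, k_7) = 0xFDD4
s_2 = InvRound(s_1, k_6) = 0x7CFD
s_3 = InvRound(s_2, k_5) = 0x5C7C
s_4 = InvRound(s_3, k_4) = 0xA35C
s_5 = InvRound(s_4, k_3) = 0x07A3
s_6 = InvRound(s_5, k_2) = 0x6B07
s_7 = InvRound(s_6, k_1) = 0x346B
s_8 = InvRound(s_7, k_0) = 0xE834

0xE834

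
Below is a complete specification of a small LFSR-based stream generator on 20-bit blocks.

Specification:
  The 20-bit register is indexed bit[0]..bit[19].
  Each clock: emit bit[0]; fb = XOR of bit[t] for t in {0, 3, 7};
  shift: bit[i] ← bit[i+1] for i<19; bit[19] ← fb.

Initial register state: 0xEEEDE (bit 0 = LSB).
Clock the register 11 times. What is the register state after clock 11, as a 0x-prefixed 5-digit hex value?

reg_0 = 0xEEEDE
clock 1: out=0, reg = 0x7776F
clock 2: out=1, reg = 0x3BBB7
clock 3: out=1, reg = 0x1DDDB
clock 4: out=1, reg = 0x8EEED
clock 5: out=1, reg = 0xC7776
clock 6: out=0, reg = 0x63BBB
clock 7: out=1, reg = 0xB1DDD
clock 8: out=1, reg = 0xD8EEE
clock 9: out=0, reg = 0x6C777
clock 10: out=1, reg = 0xB63BB
clock 11: out=1, reg = 0xDB1DD

0xDB1DD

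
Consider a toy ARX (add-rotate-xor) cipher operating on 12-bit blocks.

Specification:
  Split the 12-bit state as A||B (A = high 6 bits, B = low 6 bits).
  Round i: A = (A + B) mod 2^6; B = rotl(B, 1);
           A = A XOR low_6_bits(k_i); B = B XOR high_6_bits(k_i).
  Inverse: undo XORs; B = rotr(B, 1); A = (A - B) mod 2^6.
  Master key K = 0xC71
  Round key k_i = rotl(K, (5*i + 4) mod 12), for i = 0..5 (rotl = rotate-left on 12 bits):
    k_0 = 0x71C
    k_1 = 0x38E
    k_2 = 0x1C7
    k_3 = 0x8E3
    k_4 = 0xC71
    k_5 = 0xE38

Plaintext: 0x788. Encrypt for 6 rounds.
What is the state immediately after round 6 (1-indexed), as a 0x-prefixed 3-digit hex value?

s_0 = plaintext = 0x788
s_1 = Round(s_0, k_0) = 0xE8C
s_2 = Round(s_1, k_1) = 0x216
s_3 = Round(s_2, k_2) = 0x66B
s_4 = Round(s_3, k_3) = 0x9F4
s_5 = Round(s_4, k_4) = 0xA98
s_6 = Round(s_5, k_5) = 0xE88

0xE88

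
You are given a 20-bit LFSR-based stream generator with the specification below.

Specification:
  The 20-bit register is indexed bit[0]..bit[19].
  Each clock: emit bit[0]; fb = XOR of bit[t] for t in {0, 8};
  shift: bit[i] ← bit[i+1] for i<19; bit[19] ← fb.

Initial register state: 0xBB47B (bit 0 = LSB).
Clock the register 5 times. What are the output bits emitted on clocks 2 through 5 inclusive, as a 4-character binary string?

1011

reg_0 = 0xBB47B
clock 1: out=1, reg = 0xDDA3D
clock 2: out=1, reg = 0xEED1E
clock 3: out=0, reg = 0xF768F
clock 4: out=1, reg = 0xFBB47
clock 5: out=1, reg = 0x7DDA3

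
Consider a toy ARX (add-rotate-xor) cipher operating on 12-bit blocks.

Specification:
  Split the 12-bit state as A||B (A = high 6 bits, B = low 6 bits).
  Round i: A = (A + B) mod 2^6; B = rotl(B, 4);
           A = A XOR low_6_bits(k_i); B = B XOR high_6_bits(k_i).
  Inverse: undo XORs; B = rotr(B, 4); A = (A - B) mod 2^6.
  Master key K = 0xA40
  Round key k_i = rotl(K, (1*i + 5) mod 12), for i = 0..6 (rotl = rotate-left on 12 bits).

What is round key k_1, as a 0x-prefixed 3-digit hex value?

0x029

K = 0xA40
k_0 = rotl(K, (1*0+5) mod 12) = rotl(K, 5) = 0x814
k_1 = rotl(K, (1*1+5) mod 12) = rotl(K, 6) = 0x029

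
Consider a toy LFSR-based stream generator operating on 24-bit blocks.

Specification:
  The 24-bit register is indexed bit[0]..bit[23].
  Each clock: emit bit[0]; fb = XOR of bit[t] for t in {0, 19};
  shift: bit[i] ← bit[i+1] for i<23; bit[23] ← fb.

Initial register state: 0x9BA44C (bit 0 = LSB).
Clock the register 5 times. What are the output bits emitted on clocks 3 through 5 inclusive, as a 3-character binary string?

110

reg_0 = 0x9BA44C
clock 1: out=0, reg = 0xCDD226
clock 2: out=0, reg = 0xE6E913
clock 3: out=1, reg = 0xF37489
clock 4: out=1, reg = 0xF9BA44
clock 5: out=0, reg = 0xFCDD22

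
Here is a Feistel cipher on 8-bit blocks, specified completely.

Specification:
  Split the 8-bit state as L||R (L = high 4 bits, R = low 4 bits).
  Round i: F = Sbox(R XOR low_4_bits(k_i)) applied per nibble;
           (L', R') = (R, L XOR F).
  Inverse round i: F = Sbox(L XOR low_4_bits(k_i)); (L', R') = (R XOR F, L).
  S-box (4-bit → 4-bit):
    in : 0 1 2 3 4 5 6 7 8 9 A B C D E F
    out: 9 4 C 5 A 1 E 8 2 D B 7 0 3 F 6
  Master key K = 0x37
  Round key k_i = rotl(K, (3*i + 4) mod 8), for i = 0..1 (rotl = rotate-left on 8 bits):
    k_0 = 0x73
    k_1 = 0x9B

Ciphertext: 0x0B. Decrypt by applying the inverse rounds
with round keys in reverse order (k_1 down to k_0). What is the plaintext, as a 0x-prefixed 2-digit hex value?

s_0 = ciphertext = 0x0B
s_1 = InvRound(s_0, k_1) = 0xC0
s_2 = InvRound(s_1, k_0) = 0x6C

0x6C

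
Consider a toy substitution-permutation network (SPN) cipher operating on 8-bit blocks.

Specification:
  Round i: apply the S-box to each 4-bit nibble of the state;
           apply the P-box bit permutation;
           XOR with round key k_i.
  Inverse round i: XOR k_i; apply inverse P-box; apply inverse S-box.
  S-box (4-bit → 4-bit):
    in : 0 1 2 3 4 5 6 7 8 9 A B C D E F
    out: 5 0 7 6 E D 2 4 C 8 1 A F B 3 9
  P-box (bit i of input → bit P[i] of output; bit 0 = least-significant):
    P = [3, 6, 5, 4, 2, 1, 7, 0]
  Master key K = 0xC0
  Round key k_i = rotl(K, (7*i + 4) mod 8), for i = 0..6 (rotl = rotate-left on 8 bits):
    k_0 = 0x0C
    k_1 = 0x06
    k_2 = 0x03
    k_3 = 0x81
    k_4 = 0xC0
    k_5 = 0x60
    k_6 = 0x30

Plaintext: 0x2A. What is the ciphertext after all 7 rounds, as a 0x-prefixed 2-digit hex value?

0x93

s_0 = plaintext = 0x2A
s_1 = Round(s_0, k_0) = 0x82
s_2 = Round(s_1, k_1) = 0xEF
s_3 = Round(s_2, k_2) = 0x1D
s_4 = Round(s_3, k_3) = 0xD9
s_5 = Round(s_4, k_4) = 0xD7
s_6 = Round(s_5, k_5) = 0x47
s_7 = Round(s_6, k_6) = 0x93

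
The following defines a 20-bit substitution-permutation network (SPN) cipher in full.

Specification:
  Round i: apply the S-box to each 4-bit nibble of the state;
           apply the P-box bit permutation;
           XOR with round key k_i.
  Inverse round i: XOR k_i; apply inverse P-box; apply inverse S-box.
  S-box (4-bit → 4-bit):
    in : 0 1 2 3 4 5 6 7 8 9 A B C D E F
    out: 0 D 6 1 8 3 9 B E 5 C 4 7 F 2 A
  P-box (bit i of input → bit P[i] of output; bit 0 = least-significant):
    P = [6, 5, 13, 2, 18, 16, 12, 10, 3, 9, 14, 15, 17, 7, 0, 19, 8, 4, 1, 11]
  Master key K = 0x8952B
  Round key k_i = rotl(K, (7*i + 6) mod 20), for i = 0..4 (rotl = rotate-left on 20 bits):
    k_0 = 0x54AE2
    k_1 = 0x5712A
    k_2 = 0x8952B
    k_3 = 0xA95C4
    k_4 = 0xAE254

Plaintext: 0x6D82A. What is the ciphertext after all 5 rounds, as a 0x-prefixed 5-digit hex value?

0xD3E07

s_0 = plaintext = 0x6D82A
s_1 = Round(s_0, k_0) = 0xEB167
s_2 = Round(s_1, k_1) = 0x1B557
s_3 = Round(s_2, k_2) = 0xD9E44
s_4 = Round(s_3, k_3) = 0x89AD3
s_5 = Round(s_4, k_4) = 0xD3E07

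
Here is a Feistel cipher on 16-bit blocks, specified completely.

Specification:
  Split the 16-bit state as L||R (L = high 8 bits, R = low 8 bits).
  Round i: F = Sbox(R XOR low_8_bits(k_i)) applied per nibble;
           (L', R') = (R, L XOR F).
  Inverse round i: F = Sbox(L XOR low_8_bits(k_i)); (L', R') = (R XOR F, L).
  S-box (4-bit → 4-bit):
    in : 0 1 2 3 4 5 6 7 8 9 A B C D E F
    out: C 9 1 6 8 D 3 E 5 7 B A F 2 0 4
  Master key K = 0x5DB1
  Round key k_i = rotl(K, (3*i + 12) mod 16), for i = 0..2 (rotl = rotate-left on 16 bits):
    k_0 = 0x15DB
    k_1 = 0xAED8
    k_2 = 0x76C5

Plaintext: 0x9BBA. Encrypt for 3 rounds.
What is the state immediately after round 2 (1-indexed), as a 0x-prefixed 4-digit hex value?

s_0 = plaintext = 0x9BBA
s_1 = Round(s_0, k_0) = 0xBAA2
s_2 = Round(s_1, k_1) = 0xA251
s_3 = Round(s_2, k_2) = 0x51DA

0xA251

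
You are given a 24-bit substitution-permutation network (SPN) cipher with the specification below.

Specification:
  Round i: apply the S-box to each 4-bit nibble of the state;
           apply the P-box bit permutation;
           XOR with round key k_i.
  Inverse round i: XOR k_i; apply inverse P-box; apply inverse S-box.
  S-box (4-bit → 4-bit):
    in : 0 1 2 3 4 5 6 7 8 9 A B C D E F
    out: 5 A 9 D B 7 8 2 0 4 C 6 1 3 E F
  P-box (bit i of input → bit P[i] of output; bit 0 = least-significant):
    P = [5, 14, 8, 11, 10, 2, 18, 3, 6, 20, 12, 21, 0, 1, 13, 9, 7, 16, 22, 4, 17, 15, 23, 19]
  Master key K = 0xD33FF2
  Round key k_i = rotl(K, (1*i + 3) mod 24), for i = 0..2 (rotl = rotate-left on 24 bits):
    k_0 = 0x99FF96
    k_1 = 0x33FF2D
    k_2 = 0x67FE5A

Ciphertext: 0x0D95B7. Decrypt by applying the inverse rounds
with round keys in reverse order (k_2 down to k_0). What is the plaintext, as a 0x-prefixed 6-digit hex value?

s_0 = ciphertext = 0x0D95B7
s_1 = InvRound(s_0, k_2) = 0x20321F
s_2 = InvRound(s_1, k_1) = 0xD177CF
s_3 = InvRound(s_2, k_0) = 0x1ACC66

0x1ACC66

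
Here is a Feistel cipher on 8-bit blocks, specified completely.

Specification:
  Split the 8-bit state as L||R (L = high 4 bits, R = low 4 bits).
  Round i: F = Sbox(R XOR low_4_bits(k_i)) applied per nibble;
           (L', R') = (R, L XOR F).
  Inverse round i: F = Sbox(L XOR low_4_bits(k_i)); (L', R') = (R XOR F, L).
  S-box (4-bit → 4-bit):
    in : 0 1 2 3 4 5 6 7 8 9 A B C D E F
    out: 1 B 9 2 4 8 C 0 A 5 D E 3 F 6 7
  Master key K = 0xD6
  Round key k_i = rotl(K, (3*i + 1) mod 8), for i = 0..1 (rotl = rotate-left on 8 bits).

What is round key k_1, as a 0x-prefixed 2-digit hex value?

K = 0xD6
k_0 = rotl(K, (3*0+1) mod 8) = rotl(K, 1) = 0xAD
k_1 = rotl(K, (3*1+1) mod 8) = rotl(K, 4) = 0x6D

0x6D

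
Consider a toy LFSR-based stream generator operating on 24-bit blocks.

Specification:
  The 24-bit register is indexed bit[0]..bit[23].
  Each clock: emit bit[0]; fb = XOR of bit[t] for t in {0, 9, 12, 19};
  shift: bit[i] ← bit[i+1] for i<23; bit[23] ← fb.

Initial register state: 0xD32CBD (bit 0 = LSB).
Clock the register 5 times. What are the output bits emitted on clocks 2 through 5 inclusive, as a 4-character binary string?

reg_0 = 0xD32CBD
clock 1: out=1, reg = 0xE9965E
clock 2: out=0, reg = 0xF4CB2F
clock 3: out=1, reg = 0x7A6597
clock 4: out=1, reg = 0x3D32CB
clock 5: out=1, reg = 0x1E9965

0111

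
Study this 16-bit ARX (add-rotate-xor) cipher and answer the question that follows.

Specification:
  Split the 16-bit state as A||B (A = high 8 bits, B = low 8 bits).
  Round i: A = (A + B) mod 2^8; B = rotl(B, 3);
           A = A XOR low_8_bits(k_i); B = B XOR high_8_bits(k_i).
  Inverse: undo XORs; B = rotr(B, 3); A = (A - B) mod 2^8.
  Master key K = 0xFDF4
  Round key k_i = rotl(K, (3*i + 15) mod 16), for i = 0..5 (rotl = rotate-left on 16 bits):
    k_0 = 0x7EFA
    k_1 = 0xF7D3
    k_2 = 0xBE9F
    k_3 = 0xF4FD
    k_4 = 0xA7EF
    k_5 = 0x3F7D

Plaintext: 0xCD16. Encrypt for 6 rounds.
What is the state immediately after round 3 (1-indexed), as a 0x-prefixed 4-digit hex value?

s_0 = plaintext = 0xCD16
s_1 = Round(s_0, k_0) = 0x19CE
s_2 = Round(s_1, k_1) = 0x3481
s_3 = Round(s_2, k_2) = 0x2AB2
s_4 = Round(s_3, k_3) = 0x2161
s_5 = Round(s_4, k_4) = 0x6DAC
s_6 = Round(s_5, k_5) = 0x645A

0x2AB2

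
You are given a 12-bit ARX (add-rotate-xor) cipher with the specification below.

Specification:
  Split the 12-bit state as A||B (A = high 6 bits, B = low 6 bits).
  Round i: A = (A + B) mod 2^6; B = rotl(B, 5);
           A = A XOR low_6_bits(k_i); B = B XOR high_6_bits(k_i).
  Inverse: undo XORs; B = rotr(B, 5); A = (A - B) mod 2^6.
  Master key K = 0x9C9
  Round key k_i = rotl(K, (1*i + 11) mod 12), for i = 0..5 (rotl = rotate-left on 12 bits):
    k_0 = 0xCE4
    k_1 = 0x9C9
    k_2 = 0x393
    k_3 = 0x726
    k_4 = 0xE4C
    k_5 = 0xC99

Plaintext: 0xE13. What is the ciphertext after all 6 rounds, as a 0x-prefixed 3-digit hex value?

s_0 = plaintext = 0xE13
s_1 = Round(s_0, k_0) = 0xBDA
s_2 = Round(s_1, k_1) = 0x02A
s_3 = Round(s_2, k_2) = 0xE5B
s_4 = Round(s_3, k_3) = 0xCB1
s_5 = Round(s_4, k_4) = 0xBC1
s_6 = Round(s_5, k_5) = 0xA52

0xA52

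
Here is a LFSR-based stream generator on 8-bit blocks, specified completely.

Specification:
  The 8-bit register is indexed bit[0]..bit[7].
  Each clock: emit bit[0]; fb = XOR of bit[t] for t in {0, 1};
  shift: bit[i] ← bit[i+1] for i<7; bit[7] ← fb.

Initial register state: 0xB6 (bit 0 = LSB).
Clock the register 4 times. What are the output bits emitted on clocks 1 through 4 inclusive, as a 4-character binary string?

0110

reg_0 = 0xB6
clock 1: out=0, reg = 0xDB
clock 2: out=1, reg = 0x6D
clock 3: out=1, reg = 0xB6
clock 4: out=0, reg = 0xDB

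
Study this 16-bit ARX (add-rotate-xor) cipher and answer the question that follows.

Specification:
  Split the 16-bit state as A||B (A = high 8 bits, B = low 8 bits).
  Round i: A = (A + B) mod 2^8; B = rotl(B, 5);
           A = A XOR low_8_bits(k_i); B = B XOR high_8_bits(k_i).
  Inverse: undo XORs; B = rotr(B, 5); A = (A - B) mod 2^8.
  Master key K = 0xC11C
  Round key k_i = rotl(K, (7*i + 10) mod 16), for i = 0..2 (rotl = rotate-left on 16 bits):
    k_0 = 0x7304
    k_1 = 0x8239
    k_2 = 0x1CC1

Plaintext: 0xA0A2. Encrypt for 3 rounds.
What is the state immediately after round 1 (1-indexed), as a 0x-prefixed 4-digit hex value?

s_0 = plaintext = 0xA0A2
s_1 = Round(s_0, k_0) = 0x4627
s_2 = Round(s_1, k_1) = 0x5466
s_3 = Round(s_2, k_2) = 0x7BD0

0x4627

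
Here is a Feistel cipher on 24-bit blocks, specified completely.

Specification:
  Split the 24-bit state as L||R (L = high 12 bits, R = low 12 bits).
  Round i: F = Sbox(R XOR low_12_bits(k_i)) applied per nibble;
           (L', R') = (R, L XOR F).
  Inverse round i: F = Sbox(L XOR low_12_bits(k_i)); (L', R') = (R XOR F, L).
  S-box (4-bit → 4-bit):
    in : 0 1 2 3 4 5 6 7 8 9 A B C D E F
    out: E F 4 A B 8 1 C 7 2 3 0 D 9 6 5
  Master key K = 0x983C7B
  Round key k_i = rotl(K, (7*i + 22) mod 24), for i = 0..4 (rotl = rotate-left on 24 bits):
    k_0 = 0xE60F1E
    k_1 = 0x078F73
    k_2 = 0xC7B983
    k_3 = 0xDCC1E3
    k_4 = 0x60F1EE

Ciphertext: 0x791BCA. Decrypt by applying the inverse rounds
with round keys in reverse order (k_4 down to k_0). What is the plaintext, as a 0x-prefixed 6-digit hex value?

0x8A4DFE

s_0 = ciphertext = 0x791BCA
s_1 = InvRound(s_0, k_4) = 0xA0F791
s_2 = InvRound(s_1, k_3) = 0x7FCA0F
s_3 = InvRound(s_2, k_2) = 0xCCA7FC
s_4 = InvRound(s_3, k_1) = 0xDFECCA
s_5 = InvRound(s_4, k_0) = 0x8A4DFE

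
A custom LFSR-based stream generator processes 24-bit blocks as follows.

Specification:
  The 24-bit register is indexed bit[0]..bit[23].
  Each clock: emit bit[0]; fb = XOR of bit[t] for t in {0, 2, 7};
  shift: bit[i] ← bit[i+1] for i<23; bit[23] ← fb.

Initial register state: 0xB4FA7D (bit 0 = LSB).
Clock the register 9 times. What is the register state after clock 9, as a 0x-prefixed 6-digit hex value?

0x8B5A7D

reg_0 = 0xB4FA7D
clock 1: out=1, reg = 0x5A7D3E
clock 2: out=0, reg = 0xAD3E9F
clock 3: out=1, reg = 0xD69F4F
clock 4: out=1, reg = 0x6B4FA7
clock 5: out=1, reg = 0xB5A7D3
clock 6: out=1, reg = 0x5AD3E9
clock 7: out=1, reg = 0x2D69F4
clock 8: out=0, reg = 0x16B4FA
clock 9: out=0, reg = 0x8B5A7D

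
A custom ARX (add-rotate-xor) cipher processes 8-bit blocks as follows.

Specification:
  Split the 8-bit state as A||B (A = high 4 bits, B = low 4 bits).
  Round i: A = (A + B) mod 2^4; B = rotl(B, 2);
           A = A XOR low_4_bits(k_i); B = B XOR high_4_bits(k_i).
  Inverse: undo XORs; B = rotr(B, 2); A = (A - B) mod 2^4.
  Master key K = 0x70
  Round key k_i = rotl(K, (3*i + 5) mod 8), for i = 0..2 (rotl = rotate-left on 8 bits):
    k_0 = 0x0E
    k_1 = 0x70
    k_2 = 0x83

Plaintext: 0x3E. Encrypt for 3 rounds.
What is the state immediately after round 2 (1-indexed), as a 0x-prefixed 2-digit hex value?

s_0 = plaintext = 0x3E
s_1 = Round(s_0, k_0) = 0xFB
s_2 = Round(s_1, k_1) = 0xA9
s_3 = Round(s_2, k_2) = 0x0E

0xA9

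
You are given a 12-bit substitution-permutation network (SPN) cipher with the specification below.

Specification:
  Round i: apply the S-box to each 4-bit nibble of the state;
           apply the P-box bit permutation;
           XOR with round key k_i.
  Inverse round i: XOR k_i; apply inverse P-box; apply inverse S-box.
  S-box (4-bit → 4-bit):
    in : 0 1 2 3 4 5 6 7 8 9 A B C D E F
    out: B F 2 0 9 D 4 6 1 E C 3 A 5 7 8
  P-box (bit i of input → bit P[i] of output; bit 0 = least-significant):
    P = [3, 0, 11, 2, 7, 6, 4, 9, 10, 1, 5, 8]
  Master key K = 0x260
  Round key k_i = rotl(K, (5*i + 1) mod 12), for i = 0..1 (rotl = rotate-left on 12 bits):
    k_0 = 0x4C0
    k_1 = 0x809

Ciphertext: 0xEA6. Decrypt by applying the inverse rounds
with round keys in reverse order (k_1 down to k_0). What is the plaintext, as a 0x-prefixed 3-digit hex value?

s_0 = ciphertext = 0xEA6
s_1 = InvRound(s_0, k_1) = 0xE40
s_2 = InvRound(s_1, k_0) = 0x346

0x346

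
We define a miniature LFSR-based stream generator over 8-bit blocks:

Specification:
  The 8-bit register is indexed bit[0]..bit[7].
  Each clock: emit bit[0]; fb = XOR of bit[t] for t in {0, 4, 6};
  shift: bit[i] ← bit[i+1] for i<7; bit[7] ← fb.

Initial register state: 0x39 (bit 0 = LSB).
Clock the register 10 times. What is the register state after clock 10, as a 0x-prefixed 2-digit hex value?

reg_0 = 0x39
clock 1: out=1, reg = 0x1C
clock 2: out=0, reg = 0x8E
clock 3: out=0, reg = 0x47
clock 4: out=1, reg = 0x23
clock 5: out=1, reg = 0x91
clock 6: out=1, reg = 0x48
clock 7: out=0, reg = 0xA4
clock 8: out=0, reg = 0x52
clock 9: out=0, reg = 0x29
clock 10: out=1, reg = 0x94

0x94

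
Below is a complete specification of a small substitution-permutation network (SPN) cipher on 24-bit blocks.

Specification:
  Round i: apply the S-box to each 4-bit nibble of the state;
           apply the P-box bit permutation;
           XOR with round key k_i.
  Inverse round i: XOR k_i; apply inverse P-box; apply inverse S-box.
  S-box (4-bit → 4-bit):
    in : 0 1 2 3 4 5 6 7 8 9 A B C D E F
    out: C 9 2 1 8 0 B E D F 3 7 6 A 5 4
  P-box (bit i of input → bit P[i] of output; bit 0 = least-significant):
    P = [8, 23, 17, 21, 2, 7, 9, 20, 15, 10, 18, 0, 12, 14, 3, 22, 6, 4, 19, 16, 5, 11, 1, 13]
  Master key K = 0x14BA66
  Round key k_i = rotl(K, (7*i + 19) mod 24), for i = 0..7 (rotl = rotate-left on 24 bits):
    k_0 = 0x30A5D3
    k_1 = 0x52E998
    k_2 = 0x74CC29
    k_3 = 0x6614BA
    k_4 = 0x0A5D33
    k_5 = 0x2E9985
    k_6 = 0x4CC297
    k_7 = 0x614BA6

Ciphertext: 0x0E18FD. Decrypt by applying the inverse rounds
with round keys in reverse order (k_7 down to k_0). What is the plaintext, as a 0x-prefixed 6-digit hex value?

s_0 = ciphertext = 0x0E18FD
s_1 = InvRound(s_0, k_7) = 0xF990F8
s_2 = InvRound(s_1, k_6) = 0xE1B08D
s_3 = InvRound(s_2, k_5) = 0xD00F5B
s_4 = InvRound(s_3, k_4) = 0x3E950C
s_5 = InvRound(s_4, k_3) = 0xEC4363
s_6 = InvRound(s_5, k_2) = 0xCEFA0A
s_7 = InvRound(s_6, k_1) = 0xFC3F7A
s_8 = InvRound(s_7, k_0) = 0xAF88C2

0xAF88C2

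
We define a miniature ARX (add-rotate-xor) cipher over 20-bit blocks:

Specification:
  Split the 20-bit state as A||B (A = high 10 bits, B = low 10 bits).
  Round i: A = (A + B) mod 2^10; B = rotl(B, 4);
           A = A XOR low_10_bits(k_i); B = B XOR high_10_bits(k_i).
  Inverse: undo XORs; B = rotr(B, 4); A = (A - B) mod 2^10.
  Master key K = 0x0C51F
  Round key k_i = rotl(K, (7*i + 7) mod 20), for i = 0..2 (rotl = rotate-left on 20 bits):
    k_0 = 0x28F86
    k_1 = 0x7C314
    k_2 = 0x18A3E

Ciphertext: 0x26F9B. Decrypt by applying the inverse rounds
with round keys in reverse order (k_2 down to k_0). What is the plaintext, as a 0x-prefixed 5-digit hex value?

s_0 = ciphertext = 0x26F9B
s_1 = InvRound(s_0, k_2) = 0x09A7F
s_2 = InvRound(s_1, k_1) = 0xCEBF8
s_3 = InvRound(s_2, k_0) = 0x71EF5

0x71EF5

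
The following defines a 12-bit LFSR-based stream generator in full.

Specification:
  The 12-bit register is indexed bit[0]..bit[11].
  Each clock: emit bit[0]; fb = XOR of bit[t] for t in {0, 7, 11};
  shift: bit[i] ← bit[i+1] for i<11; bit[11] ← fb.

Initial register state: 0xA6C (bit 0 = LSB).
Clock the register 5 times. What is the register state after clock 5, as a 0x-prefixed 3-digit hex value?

reg_0 = 0xA6C
clock 1: out=0, reg = 0xD36
clock 2: out=0, reg = 0xE9B
clock 3: out=1, reg = 0xF4D
clock 4: out=1, reg = 0x7A6
clock 5: out=0, reg = 0xBD3

0xBD3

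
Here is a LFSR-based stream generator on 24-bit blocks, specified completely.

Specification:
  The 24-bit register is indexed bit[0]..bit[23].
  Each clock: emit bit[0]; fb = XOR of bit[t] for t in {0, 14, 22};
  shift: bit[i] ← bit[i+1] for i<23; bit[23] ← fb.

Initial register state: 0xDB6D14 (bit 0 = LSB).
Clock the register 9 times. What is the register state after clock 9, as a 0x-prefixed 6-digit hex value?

reg_0 = 0xDB6D14
clock 1: out=0, reg = 0x6DB68A
clock 2: out=0, reg = 0xB6DB45
clock 3: out=1, reg = 0x5B6DA2
clock 4: out=0, reg = 0x2DB6D1
clock 5: out=1, reg = 0x96DB68
clock 6: out=0, reg = 0xCB6DB4
clock 7: out=0, reg = 0x65B6DA
clock 8: out=0, reg = 0xB2DB6D
clock 9: out=1, reg = 0x596DB6

0x596DB6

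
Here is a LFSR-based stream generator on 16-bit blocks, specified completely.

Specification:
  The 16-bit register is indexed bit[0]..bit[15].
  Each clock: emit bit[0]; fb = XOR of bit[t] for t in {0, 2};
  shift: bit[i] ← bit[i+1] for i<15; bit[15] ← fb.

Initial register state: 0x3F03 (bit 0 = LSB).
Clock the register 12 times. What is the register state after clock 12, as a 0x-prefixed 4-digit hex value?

reg_0 = 0x3F03
clock 1: out=1, reg = 0x9F81
clock 2: out=1, reg = 0xCFC0
clock 3: out=0, reg = 0x67E0
clock 4: out=0, reg = 0x33F0
clock 5: out=0, reg = 0x19F8
clock 6: out=0, reg = 0x0CFC
clock 7: out=0, reg = 0x867E
clock 8: out=0, reg = 0xC33F
clock 9: out=1, reg = 0x619F
clock 10: out=1, reg = 0x30CF
clock 11: out=1, reg = 0x1867
clock 12: out=1, reg = 0x0C33

0x0C33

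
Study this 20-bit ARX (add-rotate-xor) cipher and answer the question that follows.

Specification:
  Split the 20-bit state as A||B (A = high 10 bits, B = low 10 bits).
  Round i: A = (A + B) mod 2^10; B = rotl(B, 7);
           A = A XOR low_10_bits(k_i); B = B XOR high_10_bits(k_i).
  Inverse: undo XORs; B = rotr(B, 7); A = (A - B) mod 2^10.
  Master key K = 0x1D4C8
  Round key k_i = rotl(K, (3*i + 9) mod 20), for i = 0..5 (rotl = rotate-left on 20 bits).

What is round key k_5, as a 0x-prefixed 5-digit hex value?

0xD4C81

K = 0x1D4C8
k_0 = rotl(K, (3*0+9) mod 20) = rotl(K, 9) = 0x9903A
k_1 = rotl(K, (3*1+9) mod 20) = rotl(K, 12) = 0xC81D4
k_2 = rotl(K, (3*2+9) mod 20) = rotl(K, 15) = 0x40EA6
k_3 = rotl(K, (3*3+9) mod 20) = rotl(K, 18) = 0x07532
k_4 = rotl(K, (3*4+9) mod 20) = rotl(K, 1) = 0x3A990
k_5 = rotl(K, (3*5+9) mod 20) = rotl(K, 4) = 0xD4C81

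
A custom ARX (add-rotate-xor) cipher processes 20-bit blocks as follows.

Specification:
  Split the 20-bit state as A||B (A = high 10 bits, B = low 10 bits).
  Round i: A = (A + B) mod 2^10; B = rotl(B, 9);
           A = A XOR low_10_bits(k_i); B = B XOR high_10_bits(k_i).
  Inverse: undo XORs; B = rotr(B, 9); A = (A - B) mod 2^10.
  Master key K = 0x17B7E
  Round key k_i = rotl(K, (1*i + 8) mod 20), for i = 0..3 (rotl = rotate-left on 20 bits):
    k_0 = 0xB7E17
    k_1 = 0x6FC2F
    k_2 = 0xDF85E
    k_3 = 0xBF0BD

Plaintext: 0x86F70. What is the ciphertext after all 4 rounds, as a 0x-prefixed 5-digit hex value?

s_0 = plaintext = 0x86F70
s_1 = Round(s_0, k_0) = 0xE7367
s_2 = Round(s_1, k_1) = 0xCB20C
s_3 = Round(s_2, k_2) = 0x59A78
s_4 = Round(s_3, k_3) = 0xD8FC0

0xD8FC0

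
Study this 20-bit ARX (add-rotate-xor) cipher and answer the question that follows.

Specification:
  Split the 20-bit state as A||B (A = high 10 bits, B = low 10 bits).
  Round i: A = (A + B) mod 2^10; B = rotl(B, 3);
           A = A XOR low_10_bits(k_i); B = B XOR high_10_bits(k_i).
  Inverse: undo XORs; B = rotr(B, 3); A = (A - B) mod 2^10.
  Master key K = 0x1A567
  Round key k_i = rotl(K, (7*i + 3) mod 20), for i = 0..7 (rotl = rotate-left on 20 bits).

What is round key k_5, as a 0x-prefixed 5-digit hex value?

K = 0x1A567
k_0 = rotl(K, (7*0+3) mod 20) = rotl(K, 3) = 0xD2B38
k_1 = rotl(K, (7*1+3) mod 20) = rotl(K, 10) = 0x59C69
k_2 = rotl(K, (7*2+3) mod 20) = rotl(K, 17) = 0xE34AC
k_3 = rotl(K, (7*3+3) mod 20) = rotl(K, 4) = 0xA5671
k_4 = rotl(K, (7*4+3) mod 20) = rotl(K, 11) = 0xB38D2
k_5 = rotl(K, (7*5+3) mod 20) = rotl(K, 18) = 0xC6959

0xC6959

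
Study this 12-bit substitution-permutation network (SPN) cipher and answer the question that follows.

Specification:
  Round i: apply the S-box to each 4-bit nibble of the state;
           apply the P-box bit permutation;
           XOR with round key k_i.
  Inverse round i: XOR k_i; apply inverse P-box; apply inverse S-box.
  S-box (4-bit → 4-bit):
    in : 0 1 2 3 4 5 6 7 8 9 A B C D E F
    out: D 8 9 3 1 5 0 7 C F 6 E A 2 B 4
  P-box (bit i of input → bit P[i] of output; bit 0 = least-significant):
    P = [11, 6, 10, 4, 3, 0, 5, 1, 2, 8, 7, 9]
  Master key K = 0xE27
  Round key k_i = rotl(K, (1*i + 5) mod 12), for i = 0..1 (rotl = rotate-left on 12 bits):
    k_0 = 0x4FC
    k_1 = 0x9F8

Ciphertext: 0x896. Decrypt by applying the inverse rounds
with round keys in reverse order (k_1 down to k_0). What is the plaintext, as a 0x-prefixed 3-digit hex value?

0xBAB

s_0 = ciphertext = 0x896
s_1 = InvRound(s_0, k_1) = 0x30D
s_2 = InvRound(s_1, k_0) = 0xBAB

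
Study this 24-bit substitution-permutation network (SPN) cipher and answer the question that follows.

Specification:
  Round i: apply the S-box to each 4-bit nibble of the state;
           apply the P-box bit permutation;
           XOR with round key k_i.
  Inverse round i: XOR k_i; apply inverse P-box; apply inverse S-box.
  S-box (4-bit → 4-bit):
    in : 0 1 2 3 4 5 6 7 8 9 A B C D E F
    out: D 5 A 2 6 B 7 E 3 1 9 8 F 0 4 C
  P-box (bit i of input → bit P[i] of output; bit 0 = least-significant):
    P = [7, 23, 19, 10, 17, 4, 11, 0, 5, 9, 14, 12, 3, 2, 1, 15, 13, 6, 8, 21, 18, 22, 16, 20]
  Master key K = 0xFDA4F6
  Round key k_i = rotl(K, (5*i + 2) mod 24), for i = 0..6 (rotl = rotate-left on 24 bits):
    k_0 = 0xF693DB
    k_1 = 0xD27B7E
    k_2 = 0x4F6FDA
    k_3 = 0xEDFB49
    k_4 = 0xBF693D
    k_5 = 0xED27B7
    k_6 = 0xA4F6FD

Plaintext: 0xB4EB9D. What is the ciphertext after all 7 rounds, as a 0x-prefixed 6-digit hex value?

s_0 = plaintext = 0xB4EB9D
s_1 = Round(s_0, k_0) = 0xE48299
s_2 = Round(s_1, k_1) = 0xD168B2
s_3 = Round(s_2, k_2) = 0xCF48F5
s_4 = Round(s_3, k_3) = 0x18F4EE
s_5 = Round(s_4, k_4) = 0xB2837F
s_6 = Round(s_5, k_5) = 0xD529EA
s_7 = Round(s_6, k_6) = 0x845A19

0x845A19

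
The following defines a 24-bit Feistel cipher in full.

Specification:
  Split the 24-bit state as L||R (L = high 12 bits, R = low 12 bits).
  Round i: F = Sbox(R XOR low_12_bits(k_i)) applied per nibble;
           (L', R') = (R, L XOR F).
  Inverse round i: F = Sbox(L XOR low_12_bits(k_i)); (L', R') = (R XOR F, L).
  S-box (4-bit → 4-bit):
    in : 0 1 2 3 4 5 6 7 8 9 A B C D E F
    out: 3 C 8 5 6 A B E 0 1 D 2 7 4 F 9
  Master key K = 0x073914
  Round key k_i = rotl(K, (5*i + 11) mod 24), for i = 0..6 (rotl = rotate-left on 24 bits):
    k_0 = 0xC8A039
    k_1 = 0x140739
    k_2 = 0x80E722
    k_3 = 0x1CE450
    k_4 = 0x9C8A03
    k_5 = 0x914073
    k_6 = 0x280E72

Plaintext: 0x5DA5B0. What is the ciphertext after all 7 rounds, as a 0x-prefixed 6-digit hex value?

0xD58F28

s_0 = plaintext = 0x5DA5B0
s_1 = Round(s_0, k_0) = 0x5B0FDB
s_2 = Round(s_1, k_1) = 0xFDB548
s_3 = Round(s_2, k_2) = 0x548766
s_4 = Round(s_3, k_3) = 0x766013
s_5 = Round(s_4, k_4) = 0x013AA5
s_6 = Round(s_5, k_5) = 0xAA5D58
s_7 = Round(s_6, k_6) = 0xD58F28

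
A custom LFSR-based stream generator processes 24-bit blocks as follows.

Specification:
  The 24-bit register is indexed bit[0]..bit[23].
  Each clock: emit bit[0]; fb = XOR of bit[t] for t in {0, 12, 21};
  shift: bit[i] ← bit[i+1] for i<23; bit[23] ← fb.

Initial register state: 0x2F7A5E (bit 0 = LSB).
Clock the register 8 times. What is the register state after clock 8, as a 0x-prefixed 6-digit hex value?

reg_0 = 0x2F7A5E
clock 1: out=0, reg = 0x17BD2F
clock 2: out=1, reg = 0x0BDE97
clock 3: out=1, reg = 0x05EF4B
clock 4: out=1, reg = 0x82F7A5
clock 5: out=1, reg = 0x417BD2
clock 6: out=0, reg = 0xA0BDE9
clock 7: out=1, reg = 0xD05EF4
clock 8: out=0, reg = 0xE82F7A

0xE82F7A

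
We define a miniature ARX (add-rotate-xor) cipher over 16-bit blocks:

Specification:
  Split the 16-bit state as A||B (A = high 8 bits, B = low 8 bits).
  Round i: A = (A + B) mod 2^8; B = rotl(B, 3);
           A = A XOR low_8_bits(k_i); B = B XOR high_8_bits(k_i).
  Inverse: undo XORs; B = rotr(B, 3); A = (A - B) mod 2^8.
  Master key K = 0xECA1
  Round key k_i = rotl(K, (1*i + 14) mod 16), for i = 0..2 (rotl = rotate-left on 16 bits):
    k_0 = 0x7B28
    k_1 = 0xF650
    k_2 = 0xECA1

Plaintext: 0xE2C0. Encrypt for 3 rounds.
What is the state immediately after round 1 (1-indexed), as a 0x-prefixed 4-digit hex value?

0x8A7D

s_0 = plaintext = 0xE2C0
s_1 = Round(s_0, k_0) = 0x8A7D
s_2 = Round(s_1, k_1) = 0x571D
s_3 = Round(s_2, k_2) = 0xD504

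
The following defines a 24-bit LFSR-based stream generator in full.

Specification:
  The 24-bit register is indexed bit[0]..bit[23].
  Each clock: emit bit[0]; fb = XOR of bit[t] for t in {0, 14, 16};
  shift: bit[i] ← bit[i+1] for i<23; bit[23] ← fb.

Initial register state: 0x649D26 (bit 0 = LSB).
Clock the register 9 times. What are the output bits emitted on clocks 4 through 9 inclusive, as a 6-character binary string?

001001

reg_0 = 0x649D26
clock 1: out=0, reg = 0x324E93
clock 2: out=1, reg = 0x192749
clock 3: out=1, reg = 0x0C93A4
clock 4: out=0, reg = 0x0649D2
clock 5: out=0, reg = 0x8324E9
clock 6: out=1, reg = 0x419274
clock 7: out=0, reg = 0xA0C93A
clock 8: out=0, reg = 0xD0649D
clock 9: out=1, reg = 0x68324E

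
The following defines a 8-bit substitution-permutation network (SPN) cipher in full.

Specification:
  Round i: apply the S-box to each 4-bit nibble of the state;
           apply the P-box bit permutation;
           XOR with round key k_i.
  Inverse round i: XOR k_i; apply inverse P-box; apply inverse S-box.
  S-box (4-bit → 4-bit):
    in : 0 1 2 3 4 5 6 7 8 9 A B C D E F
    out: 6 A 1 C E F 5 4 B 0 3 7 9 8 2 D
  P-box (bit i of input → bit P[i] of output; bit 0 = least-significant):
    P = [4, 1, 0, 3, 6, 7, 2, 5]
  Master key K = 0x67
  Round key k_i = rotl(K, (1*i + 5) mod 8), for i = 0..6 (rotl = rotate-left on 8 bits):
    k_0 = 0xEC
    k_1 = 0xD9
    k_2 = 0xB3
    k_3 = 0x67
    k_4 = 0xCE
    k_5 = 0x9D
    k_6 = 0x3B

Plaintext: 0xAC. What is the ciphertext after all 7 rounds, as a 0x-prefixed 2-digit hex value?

s_0 = plaintext = 0xAC
s_1 = Round(s_0, k_0) = 0x34
s_2 = Round(s_1, k_1) = 0xF6
s_3 = Round(s_2, k_2) = 0xC6
s_4 = Round(s_3, k_3) = 0x16
s_5 = Round(s_4, k_4) = 0x7F
s_6 = Round(s_5, k_5) = 0x80
s_7 = Round(s_6, k_6) = 0xD8

0xD8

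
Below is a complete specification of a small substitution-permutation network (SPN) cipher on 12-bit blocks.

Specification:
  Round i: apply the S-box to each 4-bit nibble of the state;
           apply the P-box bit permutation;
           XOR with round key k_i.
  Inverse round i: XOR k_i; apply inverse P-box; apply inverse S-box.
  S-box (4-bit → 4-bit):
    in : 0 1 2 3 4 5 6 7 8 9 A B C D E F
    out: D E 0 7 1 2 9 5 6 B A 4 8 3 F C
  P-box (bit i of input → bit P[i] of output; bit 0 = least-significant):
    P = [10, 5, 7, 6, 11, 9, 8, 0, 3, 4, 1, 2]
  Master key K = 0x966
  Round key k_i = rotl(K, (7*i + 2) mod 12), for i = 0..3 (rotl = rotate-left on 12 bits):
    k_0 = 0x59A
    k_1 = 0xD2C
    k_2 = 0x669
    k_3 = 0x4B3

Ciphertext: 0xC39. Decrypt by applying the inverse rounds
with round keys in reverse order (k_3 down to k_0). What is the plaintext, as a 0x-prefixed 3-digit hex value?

s_0 = ciphertext = 0xC39
s_1 = InvRound(s_0, k_3) = 0x74B
s_2 = InvRound(s_1, k_2) = 0xBB5
s_3 = InvRound(s_2, k_1) = 0xDA7
s_4 = InvRound(s_3, k_0) = 0x965

0x965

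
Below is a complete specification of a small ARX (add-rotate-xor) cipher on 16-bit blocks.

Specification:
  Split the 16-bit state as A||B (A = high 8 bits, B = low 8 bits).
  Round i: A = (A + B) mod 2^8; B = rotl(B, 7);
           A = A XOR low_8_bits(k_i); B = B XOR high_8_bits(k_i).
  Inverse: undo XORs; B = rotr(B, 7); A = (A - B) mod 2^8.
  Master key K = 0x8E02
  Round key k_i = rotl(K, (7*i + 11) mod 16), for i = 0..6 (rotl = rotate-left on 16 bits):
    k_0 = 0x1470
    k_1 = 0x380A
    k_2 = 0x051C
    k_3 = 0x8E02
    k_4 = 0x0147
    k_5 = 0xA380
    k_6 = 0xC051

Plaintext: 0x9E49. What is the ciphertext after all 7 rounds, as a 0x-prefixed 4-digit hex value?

s_0 = plaintext = 0x9E49
s_1 = Round(s_0, k_0) = 0x97B0
s_2 = Round(s_1, k_1) = 0x4D60
s_3 = Round(s_2, k_2) = 0xB135
s_4 = Round(s_3, k_3) = 0xE414
s_5 = Round(s_4, k_4) = 0xBF0B
s_6 = Round(s_5, k_5) = 0x4A26
s_7 = Round(s_6, k_6) = 0x21D3

0x21D3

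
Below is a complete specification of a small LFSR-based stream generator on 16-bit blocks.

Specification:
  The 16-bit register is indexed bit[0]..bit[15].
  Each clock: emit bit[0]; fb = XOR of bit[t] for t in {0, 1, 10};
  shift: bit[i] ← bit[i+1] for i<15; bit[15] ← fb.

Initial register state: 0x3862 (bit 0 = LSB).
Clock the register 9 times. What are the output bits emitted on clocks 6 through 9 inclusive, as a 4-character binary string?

1100

reg_0 = 0x3862
clock 1: out=0, reg = 0x9C31
clock 2: out=1, reg = 0x4E18
clock 3: out=0, reg = 0xA70C
clock 4: out=0, reg = 0xD386
clock 5: out=0, reg = 0xE9C3
clock 6: out=1, reg = 0x74E1
clock 7: out=1, reg = 0x3A70
clock 8: out=0, reg = 0x1D38
clock 9: out=0, reg = 0x8E9C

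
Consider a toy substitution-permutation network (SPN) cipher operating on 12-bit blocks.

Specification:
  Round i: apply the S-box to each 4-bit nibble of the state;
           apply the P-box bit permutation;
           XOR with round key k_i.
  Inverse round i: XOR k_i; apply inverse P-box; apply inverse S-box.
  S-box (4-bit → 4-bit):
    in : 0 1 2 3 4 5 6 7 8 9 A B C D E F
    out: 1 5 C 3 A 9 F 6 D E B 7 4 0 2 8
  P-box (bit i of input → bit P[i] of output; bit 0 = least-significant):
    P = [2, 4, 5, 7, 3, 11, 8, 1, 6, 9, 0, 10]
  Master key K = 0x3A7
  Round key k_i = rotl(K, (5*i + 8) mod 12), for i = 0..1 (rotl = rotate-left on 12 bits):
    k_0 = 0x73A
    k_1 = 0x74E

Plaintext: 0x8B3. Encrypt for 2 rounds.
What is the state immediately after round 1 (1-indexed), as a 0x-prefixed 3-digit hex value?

0xA67

s_0 = plaintext = 0x8B3
s_1 = Round(s_0, k_0) = 0xA67
s_2 = Round(s_1, k_1) = 0x834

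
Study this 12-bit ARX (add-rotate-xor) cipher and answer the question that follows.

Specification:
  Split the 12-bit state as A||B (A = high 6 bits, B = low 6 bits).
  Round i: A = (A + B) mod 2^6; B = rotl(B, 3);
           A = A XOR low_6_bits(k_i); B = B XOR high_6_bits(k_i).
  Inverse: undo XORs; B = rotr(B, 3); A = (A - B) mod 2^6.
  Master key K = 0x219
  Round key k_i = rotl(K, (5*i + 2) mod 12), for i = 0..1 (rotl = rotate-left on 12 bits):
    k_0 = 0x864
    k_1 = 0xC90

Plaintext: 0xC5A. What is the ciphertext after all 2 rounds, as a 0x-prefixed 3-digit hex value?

0xC64

s_0 = plaintext = 0xC5A
s_1 = Round(s_0, k_0) = 0xBF2
s_2 = Round(s_1, k_1) = 0xC64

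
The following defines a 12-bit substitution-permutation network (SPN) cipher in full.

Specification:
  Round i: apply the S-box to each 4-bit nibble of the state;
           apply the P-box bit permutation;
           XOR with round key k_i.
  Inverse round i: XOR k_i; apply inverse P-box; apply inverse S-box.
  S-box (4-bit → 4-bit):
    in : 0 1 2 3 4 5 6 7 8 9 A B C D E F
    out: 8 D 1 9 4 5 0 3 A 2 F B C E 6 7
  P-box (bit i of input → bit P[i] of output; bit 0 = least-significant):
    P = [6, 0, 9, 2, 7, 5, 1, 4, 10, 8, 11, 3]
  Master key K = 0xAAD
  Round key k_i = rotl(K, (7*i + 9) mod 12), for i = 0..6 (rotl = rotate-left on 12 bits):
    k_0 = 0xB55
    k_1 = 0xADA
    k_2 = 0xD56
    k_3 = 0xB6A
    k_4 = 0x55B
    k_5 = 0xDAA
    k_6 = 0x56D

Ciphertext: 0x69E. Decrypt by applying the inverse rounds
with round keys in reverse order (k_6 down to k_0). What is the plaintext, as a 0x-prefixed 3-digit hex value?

s_0 = ciphertext = 0x69E
s_1 = InvRound(s_0, k_6) = 0x9AF
s_2 = InvRound(s_1, k_5) = 0x268
s_3 = InvRound(s_2, k_4) = 0x7DE
s_4 = InvRound(s_3, k_3) = 0x5B0
s_5 = InvRound(s_4, k_2) = 0x4F3
s_6 = InvRound(s_5, k_1) = 0x19E
s_7 = InvRound(s_6, k_0) = 0xC5F

0xC5F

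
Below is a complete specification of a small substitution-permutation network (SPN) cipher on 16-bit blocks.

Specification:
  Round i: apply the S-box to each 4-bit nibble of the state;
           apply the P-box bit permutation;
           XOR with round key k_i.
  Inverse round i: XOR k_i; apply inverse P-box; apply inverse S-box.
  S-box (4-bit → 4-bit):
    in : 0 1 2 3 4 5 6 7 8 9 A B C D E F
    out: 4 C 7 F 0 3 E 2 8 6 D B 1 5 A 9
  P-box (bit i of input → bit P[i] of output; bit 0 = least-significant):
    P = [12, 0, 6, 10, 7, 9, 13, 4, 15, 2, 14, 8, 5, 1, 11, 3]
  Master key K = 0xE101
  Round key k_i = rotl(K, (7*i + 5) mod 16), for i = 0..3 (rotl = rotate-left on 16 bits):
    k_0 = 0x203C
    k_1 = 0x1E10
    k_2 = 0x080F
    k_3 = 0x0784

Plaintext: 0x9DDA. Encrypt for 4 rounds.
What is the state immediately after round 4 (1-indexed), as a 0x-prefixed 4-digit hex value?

0x274F

s_0 = plaintext = 0x9DDA
s_1 = Round(s_0, k_0) = 0xDCFE
s_2 = Round(s_1, k_1) = 0x92A1
s_3 = Round(s_2, k_2) = 0xE4D9
s_4 = Round(s_3, k_3) = 0x274F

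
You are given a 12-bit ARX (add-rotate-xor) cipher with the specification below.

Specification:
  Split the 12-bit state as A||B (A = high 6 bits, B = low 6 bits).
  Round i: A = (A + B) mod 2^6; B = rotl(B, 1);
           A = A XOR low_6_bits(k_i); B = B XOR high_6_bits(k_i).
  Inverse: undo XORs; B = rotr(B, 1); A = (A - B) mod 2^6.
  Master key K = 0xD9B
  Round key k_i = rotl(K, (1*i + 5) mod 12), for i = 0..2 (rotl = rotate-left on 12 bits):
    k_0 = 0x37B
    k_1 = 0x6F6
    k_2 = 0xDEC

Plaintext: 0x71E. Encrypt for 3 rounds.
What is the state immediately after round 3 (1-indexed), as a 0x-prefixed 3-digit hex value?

s_0 = plaintext = 0x71E
s_1 = Round(s_0, k_0) = 0x071
s_2 = Round(s_1, k_1) = 0x138
s_3 = Round(s_2, k_2) = 0x406

0x406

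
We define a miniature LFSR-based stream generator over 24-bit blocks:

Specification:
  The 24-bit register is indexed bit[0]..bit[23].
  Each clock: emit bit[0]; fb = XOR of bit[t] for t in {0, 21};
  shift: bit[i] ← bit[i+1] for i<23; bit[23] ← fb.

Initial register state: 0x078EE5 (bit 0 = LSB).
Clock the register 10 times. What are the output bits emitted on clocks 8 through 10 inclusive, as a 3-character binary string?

101

reg_0 = 0x078EE5
clock 1: out=1, reg = 0x83C772
clock 2: out=0, reg = 0x41E3B9
clock 3: out=1, reg = 0xA0F1DC
clock 4: out=0, reg = 0xD078EE
clock 5: out=0, reg = 0x683C77
clock 6: out=1, reg = 0x341E3B
clock 7: out=1, reg = 0x1A0F1D
clock 8: out=1, reg = 0x8D078E
clock 9: out=0, reg = 0x4683C7
clock 10: out=1, reg = 0xA341E3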